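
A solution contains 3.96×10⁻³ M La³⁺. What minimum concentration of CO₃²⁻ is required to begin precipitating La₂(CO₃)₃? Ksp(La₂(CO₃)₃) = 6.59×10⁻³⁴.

3.48×10⁻¹⁰ M

Precipitation of each salt begins when its ion product equals Ksp.
La₂(CO₃)₃(s) ⇌ 2 La³⁺(aq) + 3 CO₃²⁻(aq)
Ksp = [La³⁺]^2[CO₃²⁻]^3 = [CO₃²⁻]^3(3.96×10⁻³)^2
[CO₃²⁻]^3 = 6.59×10⁻³⁴ / (3.96×10⁻³)^2 = 4.20×10⁻²⁹
[CO₃²⁻] = 3.48×10⁻¹⁰ M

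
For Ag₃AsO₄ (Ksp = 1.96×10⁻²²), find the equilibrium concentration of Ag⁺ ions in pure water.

Ag₃AsO₄(s) ⇌ 3 Ag⁺(aq) + AsO₄³⁻(aq)
With molar solubility s: [Ag⁺] = 3s, [AsO₄³⁻] = s.
Ksp = [Ag⁺]^3[AsO₄³⁻] = (3s)^3 · s = 27s^4 = 1.96×10⁻²²
s = 1.64×10⁻⁶ M
[Ag⁺] = 3s = 4.92×10⁻⁶ M

4.92×10⁻⁶ M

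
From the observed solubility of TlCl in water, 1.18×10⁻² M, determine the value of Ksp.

Ksp = 1.39×10⁻⁴

TlCl(s) ⇌ Tl⁺(aq) + Cl⁻(aq)
With molar solubility s: [Tl⁺] = s, [Cl⁻] = s.
Ksp = [Tl⁺][Cl⁻] = s · s = s^2
Ksp = (1.18×10⁻²)^2 = 1.39×10⁻⁴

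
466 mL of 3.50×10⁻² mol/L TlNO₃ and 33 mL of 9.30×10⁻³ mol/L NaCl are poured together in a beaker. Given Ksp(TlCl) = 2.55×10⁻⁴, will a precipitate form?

The combined volume is 499 mL.
[Tl⁺] = (3.50×10⁻²)(466)/499 = 3.27×10⁻² mol/L
[Cl⁻] = (9.30×10⁻³)(33)/499 = 6.15×10⁻⁴ mol/L
Q = [Tl⁺][Cl⁻] = 2.01×10⁻⁵
Since Q (2.01×10⁻⁵) is less than Ksp (2.55×10⁻⁴), no TlCl precipitates.

No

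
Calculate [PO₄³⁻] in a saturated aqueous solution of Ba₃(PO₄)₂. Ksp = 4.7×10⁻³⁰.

1.1×10⁻⁶ M

Ba₃(PO₄)₂(s) ⇌ 3 Ba²⁺(aq) + 2 PO₄³⁻(aq)
Call the molar solubility s, so that [Ba²⁺] = 3s and [PO₄³⁻] = 2s.
Ksp = [Ba²⁺]^3[PO₄³⁻]^2 = (3s)^3 · (2s)^2 = 108s^5 = 4.7×10⁻³⁰
s = 5.3×10⁻⁷ mol L⁻¹
[PO₄³⁻] = 2s = 1.1×10⁻⁶ mol L⁻¹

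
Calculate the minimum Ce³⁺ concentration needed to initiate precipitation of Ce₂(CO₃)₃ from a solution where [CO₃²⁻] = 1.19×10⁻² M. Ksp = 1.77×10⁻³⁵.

3.24×10⁻¹⁵ M

Each salt precipitates once Q = Ksp for that salt.
Ce₂(CO₃)₃(s) ⇌ 2 Ce³⁺(aq) + 3 CO₃²⁻(aq)
Ksp = [Ce³⁺]^2[CO₃²⁻]^3 = [Ce³⁺]^2(1.19×10⁻²)^3
[Ce³⁺]^2 = 1.77×10⁻³⁵ / (1.19×10⁻²)^3 = 1.05×10⁻²⁹
[Ce³⁺] = 3.24×10⁻¹⁵ M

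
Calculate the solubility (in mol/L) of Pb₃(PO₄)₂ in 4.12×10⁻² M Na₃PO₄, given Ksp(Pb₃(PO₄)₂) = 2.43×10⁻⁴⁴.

8.09×10⁻¹⁵ M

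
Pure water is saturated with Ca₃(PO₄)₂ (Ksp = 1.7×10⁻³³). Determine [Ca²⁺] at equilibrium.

Ca₃(PO₄)₂(s) ⇌ 3 Ca²⁺(aq) + 2 PO₄³⁻(aq)
For each mole of Ca₃(PO₄)₂ that dissolves per liter, [Ca²⁺] = 3s and [PO₄³⁻] = 2s; let s denote this solubility.
Ksp = [Ca²⁺]^3[PO₄³⁻]^2 = (3s)^3 · (2s)^2 = 108s^5 = 1.7×10⁻³³
s = 1.1×10⁻⁷ mol/L
[Ca²⁺] = 3s = 3.3×10⁻⁷ mol/L

3.3×10⁻⁷ M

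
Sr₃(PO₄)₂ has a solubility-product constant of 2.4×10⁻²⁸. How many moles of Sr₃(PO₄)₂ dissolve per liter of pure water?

Sr₃(PO₄)₂(s) ⇌ 3 Sr²⁺(aq) + 2 PO₄³⁻(aq)
Call the molar solubility s, so that [Sr²⁺] = 3s and [PO₄³⁻] = 2s.
Ksp = [Sr²⁺]^3[PO₄³⁻]^2 = (3s)^3 · (2s)^2 = 108s^5
108s^5 = 2.4×10⁻²⁸  ⇒  s^5 = 2.2×10⁻³⁰
Taking the 5th root, s = 1.2×10⁻⁶ mol L⁻¹.

1.2×10⁻⁶ M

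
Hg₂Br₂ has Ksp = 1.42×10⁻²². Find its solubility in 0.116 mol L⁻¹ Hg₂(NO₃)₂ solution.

Hg₂Br₂(s) ⇌ Hg₂²⁺(aq) + 2 Br⁻(aq)
Let s be the solubility of Hg₂Br₂ here. The common ion gives [Hg₂²⁺] ≈ 0.116 mol L⁻¹, and [Br⁻] = 2s.
Ksp = [Hg₂²⁺][Br⁻]^2 = (0.116)(2s)^2
(2s)^2 = 1.42×10⁻²² / (0.116) = 1.22×10⁻²¹
s = 1.75×10⁻¹¹ mol L⁻¹

1.75×10⁻¹¹ M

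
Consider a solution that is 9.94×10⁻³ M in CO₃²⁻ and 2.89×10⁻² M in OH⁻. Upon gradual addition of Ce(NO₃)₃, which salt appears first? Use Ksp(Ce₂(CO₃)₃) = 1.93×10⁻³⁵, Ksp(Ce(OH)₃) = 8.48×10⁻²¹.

Ce(OH)₃

Precipitation begins when Q = Ksp.
For Ce₂(CO₃)₃: [Ce³⁺] = (Ksp/[CO₃²⁻]^3)^(1/2) = 4.43×10⁻¹⁵ M
For Ce(OH)₃: [Ce³⁺] = (Ksp/[OH⁻]^3) = 3.51×10⁻¹⁶ M
Ce(OH)₃ requires the lower [Ce³⁺], so it precipitates first.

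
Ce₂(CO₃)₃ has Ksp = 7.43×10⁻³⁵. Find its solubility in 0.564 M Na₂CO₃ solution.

1.02×10⁻¹⁷ M

Ce₂(CO₃)₃(s) ⇌ 2 Ce³⁺(aq) + 3 CO₃²⁻(aq)
Let s be the solubility of Ce₂(CO₃)₃ here. The common ion gives [CO₃²⁻] ≈ 0.564 M, and [Ce³⁺] = 2s.
Ksp = [Ce³⁺]^2[CO₃²⁻]^3 = (2s)^2(0.564)^3
(2s)^2 = 7.43×10⁻³⁵ / (0.564)^3 = 4.14×10⁻³⁴
s = 1.02×10⁻¹⁷ M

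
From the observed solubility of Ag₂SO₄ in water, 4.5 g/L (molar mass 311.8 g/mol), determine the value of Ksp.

Ksp = 1.2×10⁻⁵

Molar solubility s = (4.5 g/L) / (311.8 g/mol) = 1.443×10⁻² mol/L
Ag₂SO₄(s) ⇌ 2 Ag⁺(aq) + SO₄²⁻(aq)
For each mole of Ag₂SO₄ that dissolves per liter, [Ag⁺] = 2s and [SO₄²⁻] = s; let s denote this solubility.
Ksp = [Ag⁺]^2[SO₄²⁻] = (2s)^2 · s = 4s^3
Ksp = 4 × (1.443×10⁻²)^3 = 1.2×10⁻⁵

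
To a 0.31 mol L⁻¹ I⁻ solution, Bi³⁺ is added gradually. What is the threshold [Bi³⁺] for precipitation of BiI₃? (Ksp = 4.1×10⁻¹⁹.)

1.4×10⁻¹⁷ M

Each salt precipitates once Q = Ksp for that salt.
BiI₃(s) ⇌ Bi³⁺(aq) + 3 I⁻(aq)
Ksp = [Bi³⁺][I⁻]^3 = [Bi³⁺](0.31)^3
[Bi³⁺] = 4.1×10⁻¹⁹ / (0.31)^3 = 1.4×10⁻¹⁷
[Bi³⁺] = 1.4×10⁻¹⁷ mol L⁻¹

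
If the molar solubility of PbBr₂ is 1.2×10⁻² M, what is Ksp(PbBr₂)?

PbBr₂(s) ⇌ Pb²⁺(aq) + 2 Br⁻(aq)
For each mole of PbBr₂ that dissolves per liter, [Pb²⁺] = s and [Br⁻] = 2s; let s denote this solubility.
Ksp = [Pb²⁺][Br⁻]^2 = s · (2s)^2 = 4s^3
Ksp = 4 × (1.2×10⁻²)^3 = 6.9×10⁻⁶

Ksp = 6.9×10⁻⁶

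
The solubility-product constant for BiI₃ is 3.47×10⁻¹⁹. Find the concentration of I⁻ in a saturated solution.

3.19×10⁻⁵ M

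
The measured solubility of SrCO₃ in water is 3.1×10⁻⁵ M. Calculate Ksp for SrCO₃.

Ksp = 9.6×10⁻¹⁰

SrCO₃(s) ⇌ Sr²⁺(aq) + CO₃²⁻(aq)
Call the molar solubility s, so that [Sr²⁺] = s and [CO₃²⁻] = s.
Ksp = [Sr²⁺][CO₃²⁻] = s · s = s^2
Ksp = (3.1×10⁻⁵)^2 = 9.6×10⁻¹⁰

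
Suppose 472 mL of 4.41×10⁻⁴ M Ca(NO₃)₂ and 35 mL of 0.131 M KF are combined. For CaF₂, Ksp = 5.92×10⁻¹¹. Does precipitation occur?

Yes

After mixing, V = 472 mL + 35 mL = 507 mL.
[Ca²⁺] = (4.41×10⁻⁴)(472)/507 = 4.11×10⁻⁴ M
[F⁻] = (0.131)(35)/507 = 9.04×10⁻³ M
Q = [Ca²⁺][F⁻]^2 = 3.36×10⁻⁸
Since Q (3.36×10⁻⁸) exceeds Ksp (5.92×10⁻¹¹), CaF₂ will precipitate.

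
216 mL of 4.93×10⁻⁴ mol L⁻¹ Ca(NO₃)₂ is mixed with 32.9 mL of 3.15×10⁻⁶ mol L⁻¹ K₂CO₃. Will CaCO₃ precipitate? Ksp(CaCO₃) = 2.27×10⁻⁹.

After mixing, V = 216 mL + 32.9 mL = 248.9 mL.
[Ca²⁺] = (4.93×10⁻⁴)(216)/248.9 = 4.28×10⁻⁴ mol L⁻¹
[CO₃²⁻] = (3.15×10⁻⁶)(32.9)/248.9 = 4.16×10⁻⁷ mol L⁻¹
Q = [Ca²⁺][CO₃²⁻] = 1.78×10⁻¹⁰
Q < Ksp (1.78×10⁻¹⁰ vs 2.27×10⁻⁹); the solution remains unsaturated and no precipitate forms.

No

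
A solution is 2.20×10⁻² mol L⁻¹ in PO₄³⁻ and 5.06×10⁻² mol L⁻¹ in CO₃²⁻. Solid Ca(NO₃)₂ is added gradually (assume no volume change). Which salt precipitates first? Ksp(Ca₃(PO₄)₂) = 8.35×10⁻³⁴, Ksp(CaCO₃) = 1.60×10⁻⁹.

Precipitation of each salt begins when its ion product equals Ksp.
For Ca₃(PO₄)₂: [Ca²⁺] = (Ksp/[PO₄³⁻]^2)^(1/3) = 1.20×10⁻¹⁰ mol L⁻¹
For CaCO₃: [Ca²⁺] = (Ksp/[CO₃²⁻]) = 3.16×10⁻⁸ mol L⁻¹
Ca₃(PO₄)₂ requires the lower [Ca²⁺], so it precipitates first.

Ca₃(PO₄)₂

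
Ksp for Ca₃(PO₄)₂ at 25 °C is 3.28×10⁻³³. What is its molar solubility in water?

1.25×10⁻⁷ M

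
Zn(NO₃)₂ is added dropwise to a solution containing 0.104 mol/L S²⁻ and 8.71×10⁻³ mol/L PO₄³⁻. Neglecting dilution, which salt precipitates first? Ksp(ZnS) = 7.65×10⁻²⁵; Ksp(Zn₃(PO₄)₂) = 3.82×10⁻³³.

ZnS

A salt starts to precipitate once the ion product Q reaches its Ksp.
For ZnS: [Zn²⁺] = (Ksp/[S²⁻]) = 7.36×10⁻²⁴ mol/L
For Zn₃(PO₄)₂: [Zn²⁺] = (Ksp/[PO₄³⁻]^2)^(1/3) = 3.69×10⁻¹⁰ mol/L
Since ZnS needs less Zn²⁺ to reach saturation, it precipitates first.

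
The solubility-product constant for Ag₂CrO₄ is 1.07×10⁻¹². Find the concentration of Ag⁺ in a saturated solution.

1.29×10⁻⁴ M

Ag₂CrO₄(s) ⇌ 2 Ag⁺(aq) + CrO₄²⁻(aq)
For each mole of Ag₂CrO₄ that dissolves per liter, [Ag⁺] = 2s and [CrO₄²⁻] = s; let s denote this solubility.
Ksp = [Ag⁺]^2[CrO₄²⁻] = (2s)^2 · s = 4s^3 = 1.07×10⁻¹²
s = 6.44×10⁻⁵ M
[Ag⁺] = 2s = 1.29×10⁻⁴ M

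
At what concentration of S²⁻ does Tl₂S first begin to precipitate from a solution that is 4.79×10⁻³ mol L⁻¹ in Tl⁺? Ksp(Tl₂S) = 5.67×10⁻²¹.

2.47×10⁻¹⁶ M

Precipitation of each salt begins when its ion product equals Ksp.
Tl₂S(s) ⇌ 2 Tl⁺(aq) + S²⁻(aq)
Ksp = [Tl⁺]^2[S²⁻] = [S²⁻](4.79×10⁻³)^2
[S²⁻] = 5.67×10⁻²¹ / (4.79×10⁻³)^2 = 2.47×10⁻¹⁶
[S²⁻] = 2.47×10⁻¹⁶ mol L⁻¹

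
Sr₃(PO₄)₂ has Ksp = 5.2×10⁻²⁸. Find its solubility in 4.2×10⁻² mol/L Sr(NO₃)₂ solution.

Sr₃(PO₄)₂(s) ⇌ 3 Sr²⁺(aq) + 2 PO₄³⁻(aq)
Let s be the solubility of Sr₃(PO₄)₂ here. The common ion gives [Sr²⁺] ≈ 4.2×10⁻² mol/L, and [PO₄³⁻] = 2s.
Ksp = [Sr²⁺]^3[PO₄³⁻]^2 = (4.2×10⁻²)^3(2s)^2
(2s)^2 = 5.2×10⁻²⁸ / (4.2×10⁻²)^3 = 7.0×10⁻²⁴
s = 1.3×10⁻¹² mol/L

1.3×10⁻¹² M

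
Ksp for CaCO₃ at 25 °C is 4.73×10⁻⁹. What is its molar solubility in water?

6.88×10⁻⁵ M

CaCO₃(s) ⇌ Ca²⁺(aq) + CO₃²⁻(aq)
For each mole of CaCO₃ that dissolves per liter, [Ca²⁺] = s and [CO₃²⁻] = s; let s denote this solubility.
Ksp = [Ca²⁺][CO₃²⁻] = s · s = s^2
s^2 = 4.73×10⁻⁹
s = (4.73×10⁻⁹)^(1/2) = 6.88×10⁻⁵ mol/L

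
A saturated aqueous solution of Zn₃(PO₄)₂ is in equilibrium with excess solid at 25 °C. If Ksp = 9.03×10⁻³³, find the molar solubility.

Zn₃(PO₄)₂(s) ⇌ 3 Zn²⁺(aq) + 2 PO₄³⁻(aq)
For each mole of Zn₃(PO₄)₂ that dissolves per liter, [Zn²⁺] = 3s and [PO₄³⁻] = 2s; let s denote this solubility.
Ksp = [Zn²⁺]^3[PO₄³⁻]^2 = (3s)^3 · (2s)^2 = 108s^5
108s^5 = 9.03×10⁻³³  ⇒  s^5 = 8.36×10⁻³⁵
s = 1.53×10⁻⁷ mol/L

1.53×10⁻⁷ M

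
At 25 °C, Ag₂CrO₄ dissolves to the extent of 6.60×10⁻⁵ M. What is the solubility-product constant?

Ag₂CrO₄(s) ⇌ 2 Ag⁺(aq) + CrO₄²⁻(aq)
If s mol/L of Ag₂CrO₄ dissolves, [Ag⁺] = 2s and [CrO₄²⁻] = s.
Ksp = [Ag⁺]^2[CrO₄²⁻] = (2s)^2 · s = 4s^3
Ksp = 4 × (6.60×10⁻⁵)^3 = 1.15×10⁻¹²

Ksp = 1.15×10⁻¹²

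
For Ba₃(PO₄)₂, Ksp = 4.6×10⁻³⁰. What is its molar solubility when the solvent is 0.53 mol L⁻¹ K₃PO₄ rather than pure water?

8.5×10⁻¹¹ M

Ba₃(PO₄)₂(s) ⇌ 3 Ba²⁺(aq) + 2 PO₄³⁻(aq)
The solution already contains PO₄³⁻ at 0.53 mol L⁻¹. Let s be the molar solubility of Ba₃(PO₄)₂.
[PO₄³⁻] ≈ 0.53 mol L⁻¹ (common ion dominates); [Ba²⁺] = 3s.
Ksp = [Ba²⁺]^3[PO₄³⁻]^2 = (3s)^3(0.53)^2
(3s)^3 = 4.6×10⁻³⁰ / (0.53)^2 = 1.6×10⁻²⁹
s = 8.5×10⁻¹¹ mol L⁻¹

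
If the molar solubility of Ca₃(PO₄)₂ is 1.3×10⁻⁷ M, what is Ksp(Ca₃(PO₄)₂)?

Ca₃(PO₄)₂(s) ⇌ 3 Ca²⁺(aq) + 2 PO₄³⁻(aq)
With molar solubility s: [Ca²⁺] = 3s, [PO₄³⁻] = 2s.
Ksp = [Ca²⁺]^3[PO₄³⁻]^2 = (3s)^3 · (2s)^2 = 108s^5
Ksp = 108 × (1.3×10⁻⁷)^5 = 4.0×10⁻³³

Ksp = 4.0×10⁻³³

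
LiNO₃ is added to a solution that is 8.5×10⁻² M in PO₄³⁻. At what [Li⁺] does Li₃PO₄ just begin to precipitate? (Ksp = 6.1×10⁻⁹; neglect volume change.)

The threshold for precipitation is Q = Ksp.
Li₃PO₄(s) ⇌ 3 Li⁺(aq) + PO₄³⁻(aq)
Ksp = [Li⁺]^3[PO₄³⁻] = [Li⁺]^3(8.5×10⁻²)
[Li⁺]^3 = 6.1×10⁻⁹ / (8.5×10⁻²) = 7.2×10⁻⁸
[Li⁺] = 4.2×10⁻³ M

4.2×10⁻³ M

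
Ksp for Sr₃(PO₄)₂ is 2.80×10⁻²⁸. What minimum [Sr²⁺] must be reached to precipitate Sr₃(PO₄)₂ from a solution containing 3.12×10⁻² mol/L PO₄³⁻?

A salt starts to precipitate once the ion product Q reaches its Ksp.
Sr₃(PO₄)₂(s) ⇌ 3 Sr²⁺(aq) + 2 PO₄³⁻(aq)
Ksp = [Sr²⁺]^3[PO₄³⁻]^2 = [Sr²⁺]^3(3.12×10⁻²)^2
[Sr²⁺]^3 = 2.80×10⁻²⁸ / (3.12×10⁻²)^2 = 2.88×10⁻²⁵
[Sr²⁺] = 6.60×10⁻⁹ mol/L

6.60×10⁻⁹ M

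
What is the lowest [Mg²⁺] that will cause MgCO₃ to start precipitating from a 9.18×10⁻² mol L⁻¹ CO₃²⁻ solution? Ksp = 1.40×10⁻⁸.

A salt starts to precipitate once the ion product Q reaches its Ksp.
MgCO₃(s) ⇌ Mg²⁺(aq) + CO₃²⁻(aq)
Ksp = [Mg²⁺][CO₃²⁻] = [Mg²⁺](9.18×10⁻²)
[Mg²⁺] = 1.40×10⁻⁸ / (9.18×10⁻²) = 1.53×10⁻⁷
[Mg²⁺] = 1.53×10⁻⁷ mol L⁻¹

1.53×10⁻⁷ M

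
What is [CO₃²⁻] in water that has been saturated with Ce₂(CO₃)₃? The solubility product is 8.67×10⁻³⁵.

Ce₂(CO₃)₃(s) ⇌ 2 Ce³⁺(aq) + 3 CO₃²⁻(aq)
Call the molar solubility s, so that [Ce³⁺] = 2s and [CO₃²⁻] = 3s.
Ksp = [Ce³⁺]^2[CO₃²⁻]^3 = (2s)^2 · (3s)^3 = 108s^5 = 8.67×10⁻³⁵
s = 6.04×10⁻⁸ mol L⁻¹
[CO₃²⁻] = 3s = 1.81×10⁻⁷ mol L⁻¹

1.81×10⁻⁷ M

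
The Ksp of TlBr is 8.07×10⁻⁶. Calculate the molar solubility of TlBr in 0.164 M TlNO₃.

4.92×10⁻⁵ M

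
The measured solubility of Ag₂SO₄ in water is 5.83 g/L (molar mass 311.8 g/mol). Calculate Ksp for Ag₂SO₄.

Ksp = 2.61×10⁻⁵

s = (5.83 g L⁻¹)/(311.8 g mol⁻¹) = 1.8698×10⁻² M
Ag₂SO₄(s) ⇌ 2 Ag⁺(aq) + SO₄²⁻(aq)
Call the molar solubility s, so that [Ag⁺] = 2s and [SO₄²⁻] = s.
Ksp = [Ag⁺]^2[SO₄²⁻] = (2s)^2 · s = 4s^3
Ksp = 4 × (1.8698×10⁻²)^3 = 2.61×10⁻⁵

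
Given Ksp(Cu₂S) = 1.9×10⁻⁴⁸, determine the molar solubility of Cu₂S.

Cu₂S(s) ⇌ 2 Cu⁺(aq) + S²⁻(aq)
With molar solubility s: [Cu⁺] = 2s, [S²⁻] = s.
Ksp = [Cu⁺]^2[S²⁻] = (2s)^2 · s = 4s^3
4s^3 = 1.9×10⁻⁴⁸  ⇒  s^3 = 4.8×10⁻⁴⁹
s = 7.8×10⁻¹⁷ mol/L

7.8×10⁻¹⁷ M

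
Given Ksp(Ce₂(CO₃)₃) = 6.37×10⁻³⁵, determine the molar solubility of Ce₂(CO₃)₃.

5.68×10⁻⁸ M

Ce₂(CO₃)₃(s) ⇌ 2 Ce³⁺(aq) + 3 CO₃²⁻(aq)
For each mole of Ce₂(CO₃)₃ that dissolves per liter, [Ce³⁺] = 2s and [CO₃²⁻] = 3s; let s denote this solubility.
Ksp = [Ce³⁺]^2[CO₃²⁻]^3 = (2s)^2 · (3s)^3 = 108s^5
108s^5 = 6.37×10⁻³⁵  ⇒  s^5 = 5.90×10⁻³⁷
s = (5.90×10⁻³⁷)^(1/5) = 5.68×10⁻⁸ mol L⁻¹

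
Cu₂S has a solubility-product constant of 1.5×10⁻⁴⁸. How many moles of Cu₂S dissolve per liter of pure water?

Cu₂S(s) ⇌ 2 Cu⁺(aq) + S²⁻(aq)
If s mol/L of Cu₂S dissolves, [Cu⁺] = 2s and [S²⁻] = s.
Ksp = [Cu⁺]^2[S²⁻] = (2s)^2 · s = 4s^3
4s^3 = 1.5×10⁻⁴⁸  ⇒  s^3 = 3.8×10⁻⁴⁹
s = 7.2×10⁻¹⁷ mol/L

7.2×10⁻¹⁷ M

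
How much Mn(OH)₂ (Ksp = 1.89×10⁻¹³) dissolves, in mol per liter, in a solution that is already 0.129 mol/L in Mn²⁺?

6.05×10⁻⁷ M

Mn(OH)₂(s) ⇌ Mn²⁺(aq) + 2 OH⁻(aq)
Mn²⁺ is already present at 0.129 mol/L. If s mol/L of Mn(OH)₂ dissolves, [OH⁻] = 2s while [Mn²⁺] ≈ 0.129 mol/L.
Ksp = [Mn²⁺][OH⁻]^2 = (0.129)(2s)^2
(2s)^2 = 1.89×10⁻¹³ / (0.129) = 1.47×10⁻¹²
s = 6.05×10⁻⁷ mol/L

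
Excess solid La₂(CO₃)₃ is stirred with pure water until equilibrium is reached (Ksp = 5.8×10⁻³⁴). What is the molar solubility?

La₂(CO₃)₃(s) ⇌ 2 La³⁺(aq) + 3 CO₃²⁻(aq)
With molar solubility s: [La³⁺] = 2s, [CO₃²⁻] = 3s.
Ksp = [La³⁺]^2[CO₃²⁻]^3 = (2s)^2 · (3s)^3 = 108s^5
108s^5 = 5.8×10⁻³⁴  ⇒  s^5 = 5.4×10⁻³⁶
Taking the 5th root, s = 8.8×10⁻⁸ M.

8.8×10⁻⁸ M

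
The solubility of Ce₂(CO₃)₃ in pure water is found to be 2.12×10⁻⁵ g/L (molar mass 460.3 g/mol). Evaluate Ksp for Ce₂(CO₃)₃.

Ksp = 2.24×10⁻³⁵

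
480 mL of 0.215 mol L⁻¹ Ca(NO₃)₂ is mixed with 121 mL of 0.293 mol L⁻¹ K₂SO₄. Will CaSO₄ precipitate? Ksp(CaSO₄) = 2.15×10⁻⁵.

Total volume after mixing = 480 + 121 = 601 mL.
[Ca²⁺] = (0.215)(480)/601 = 0.172 mol L⁻¹
[SO₄²⁻] = (0.293)(121)/601 = 5.90×10⁻² mol L⁻¹
Q = [Ca²⁺][SO₄²⁻] = 1.01×10⁻²
Since Q (1.01×10⁻²) exceeds Ksp (2.15×10⁻⁵), CaSO₄ will precipitate.

Yes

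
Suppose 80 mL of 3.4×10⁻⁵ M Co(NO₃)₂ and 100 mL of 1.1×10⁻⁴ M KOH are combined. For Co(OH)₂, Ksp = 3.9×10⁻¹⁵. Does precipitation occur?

After mixing, V = 80 mL + 100 mL = 180 mL.
[Co²⁺] = (3.4×10⁻⁵)(80)/180 = 1.5×10⁻⁵ M
[OH⁻] = (1.1×10⁻⁴)(100)/180 = 6.1×10⁻⁵ M
Q = [Co²⁺][OH⁻]^2 = 5.6×10⁻¹⁴
Since Q (5.6×10⁻¹⁴) exceeds Ksp (3.9×10⁻¹⁵), Co(OH)₂ will precipitate.

Yes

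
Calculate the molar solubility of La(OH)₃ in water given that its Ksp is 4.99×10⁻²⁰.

La(OH)₃(s) ⇌ La³⁺(aq) + 3 OH⁻(aq)
Let s be the molar solubility. Then [La³⁺] = s and [OH⁻] = 3s.
Ksp = [La³⁺][OH⁻]^3 = s · (3s)^3 = 27s^4
27s^4 = 4.99×10⁻²⁰  ⇒  s^4 = 1.85×10⁻²¹
s = (1.85×10⁻²¹)^(1/4) = 6.56×10⁻⁶ M

6.56×10⁻⁶ M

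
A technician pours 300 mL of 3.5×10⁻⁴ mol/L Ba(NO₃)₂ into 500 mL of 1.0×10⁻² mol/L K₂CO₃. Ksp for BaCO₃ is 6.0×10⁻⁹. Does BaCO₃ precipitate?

Total volume after mixing = 300 + 500 = 800 mL.
[Ba²⁺] = (3.5×10⁻⁴)(300)/800 = 1.3×10⁻⁴ mol/L
[CO₃²⁻] = (1.0×10⁻²)(500)/800 = 6.3×10⁻³ mol/L
Q = [Ba²⁺][CO₃²⁻] = 8.2×10⁻⁷
Since Q (8.2×10⁻⁷) exceeds Ksp (6.0×10⁻⁹), BaCO₃ will precipitate.

Yes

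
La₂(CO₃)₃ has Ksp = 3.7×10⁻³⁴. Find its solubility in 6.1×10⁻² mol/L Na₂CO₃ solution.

La₂(CO₃)₃(s) ⇌ 2 La³⁺(aq) + 3 CO₃²⁻(aq)
CO₃²⁻ is already present at 6.1×10⁻² mol/L. If s mol/L of La₂(CO₃)₃ dissolves, [La³⁺] = 2s while [CO₃²⁻] ≈ 6.1×10⁻² mol/L.
Ksp = [La³⁺]^2[CO₃²⁻]^3 = (2s)^2(6.1×10⁻²)^3
(2s)^2 = 3.7×10⁻³⁴ / (6.1×10⁻²)^3 = 1.6×10⁻³⁰
s = 6.4×10⁻¹⁶ mol/L

6.4×10⁻¹⁶ M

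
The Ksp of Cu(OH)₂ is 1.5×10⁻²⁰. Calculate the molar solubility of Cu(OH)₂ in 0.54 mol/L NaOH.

Cu(OH)₂(s) ⇌ Cu²⁺(aq) + 2 OH⁻(aq)
The solution already contains OH⁻ at 0.54 mol/L. Let s be the molar solubility of Cu(OH)₂.
[OH⁻] ≈ 0.54 mol/L (common ion dominates); [Cu²⁺] = s.
Ksp = [Cu²⁺][OH⁻]^2 = s(0.54)^2
s = 1.5×10⁻²⁰ / (0.54)^2 = 5.1×10⁻²⁰
s = 5.1×10⁻²⁰ mol/L

5.1×10⁻²⁰ M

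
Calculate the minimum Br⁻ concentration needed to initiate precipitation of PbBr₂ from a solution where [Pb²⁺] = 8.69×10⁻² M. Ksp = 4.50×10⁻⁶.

The threshold for precipitation is Q = Ksp.
PbBr₂(s) ⇌ Pb²⁺(aq) + 2 Br⁻(aq)
Ksp = [Pb²⁺][Br⁻]^2 = [Br⁻]^2(8.69×10⁻²)
[Br⁻]^2 = 4.50×10⁻⁶ / (8.69×10⁻²) = 5.18×10⁻⁵
[Br⁻] = 7.20×10⁻³ M

7.20×10⁻³ M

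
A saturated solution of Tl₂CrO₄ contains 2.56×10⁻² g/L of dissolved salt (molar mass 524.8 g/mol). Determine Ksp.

Ksp = 4.64×10⁻¹³

Convert to molarity: s = 2.56×10⁻² / 524.8 = 4.8780×10⁻⁵ mol/L
Tl₂CrO₄(s) ⇌ 2 Tl⁺(aq) + CrO₄²⁻(aq)
Let s be the molar solubility. Then [Tl⁺] = 2s and [CrO₄²⁻] = s.
Ksp = [Tl⁺]^2[CrO₄²⁻] = (2s)^2 · s = 4s^3
Ksp = 4 × (4.8780×10⁻⁵)^3 = 4.64×10⁻¹³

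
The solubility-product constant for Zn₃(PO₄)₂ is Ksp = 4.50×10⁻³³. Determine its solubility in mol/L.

1.33×10⁻⁷ M

Zn₃(PO₄)₂(s) ⇌ 3 Zn²⁺(aq) + 2 PO₄³⁻(aq)
For each mole of Zn₃(PO₄)₂ that dissolves per liter, [Zn²⁺] = 3s and [PO₄³⁻] = 2s; let s denote this solubility.
Ksp = [Zn²⁺]^3[PO₄³⁻]^2 = (3s)^3 · (2s)^2 = 108s^5
108s^5 = 4.50×10⁻³³  ⇒  s^5 = 4.17×10⁻³⁵
s = 1.33×10⁻⁷ mol/L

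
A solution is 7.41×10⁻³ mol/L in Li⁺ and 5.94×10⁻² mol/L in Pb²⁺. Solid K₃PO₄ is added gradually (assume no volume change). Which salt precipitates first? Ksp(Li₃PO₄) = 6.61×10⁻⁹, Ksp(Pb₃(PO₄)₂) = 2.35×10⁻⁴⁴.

Precipitation begins when Q = Ksp.
For Li₃PO₄: [PO₄³⁻] = (Ksp/[Li⁺]^3) = 1.62×10⁻² mol/L
For Pb₃(PO₄)₂: [PO₄³⁻] = (Ksp/[Pb²⁺]^3)^(1/2) = 1.06×10⁻²⁰ mol/L
The smaller threshold [PO₄³⁻] is reached first, so Pb₃(PO₄)₂ precipitates first.

Pb₃(PO₄)₂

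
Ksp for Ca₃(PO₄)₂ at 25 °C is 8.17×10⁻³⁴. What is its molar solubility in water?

Ca₃(PO₄)₂(s) ⇌ 3 Ca²⁺(aq) + 2 PO₄³⁻(aq)
Call the molar solubility s, so that [Ca²⁺] = 3s and [PO₄³⁻] = 2s.
Ksp = [Ca²⁺]^3[PO₄³⁻]^2 = (3s)^3 · (2s)^2 = 108s^5
108s^5 = 8.17×10⁻³⁴  ⇒  s^5 = 7.56×10⁻³⁶
Taking the 5th root, s = 9.46×10⁻⁸ mol L⁻¹.

9.46×10⁻⁸ M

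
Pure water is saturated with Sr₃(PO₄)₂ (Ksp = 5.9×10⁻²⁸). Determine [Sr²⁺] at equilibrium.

4.2×10⁻⁶ M

Sr₃(PO₄)₂(s) ⇌ 3 Sr²⁺(aq) + 2 PO₄³⁻(aq)
For each mole of Sr₃(PO₄)₂ that dissolves per liter, [Sr²⁺] = 3s and [PO₄³⁻] = 2s; let s denote this solubility.
Ksp = [Sr²⁺]^3[PO₄³⁻]^2 = (3s)^3 · (2s)^2 = 108s^5 = 5.9×10⁻²⁸
s = 1.4×10⁻⁶ mol L⁻¹
[Sr²⁺] = 3s = 4.2×10⁻⁶ mol L⁻¹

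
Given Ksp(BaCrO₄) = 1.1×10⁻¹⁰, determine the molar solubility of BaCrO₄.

1.0×10⁻⁵ M

BaCrO₄(s) ⇌ Ba²⁺(aq) + CrO₄²⁻(aq)
For each mole of BaCrO₄ that dissolves per liter, [Ba²⁺] = s and [CrO₄²⁻] = s; let s denote this solubility.
Ksp = [Ba²⁺][CrO₄²⁻] = s · s = s^2
s^2 = 1.1×10⁻¹⁰
Taking the 2nd root, s = 1.0×10⁻⁵ M.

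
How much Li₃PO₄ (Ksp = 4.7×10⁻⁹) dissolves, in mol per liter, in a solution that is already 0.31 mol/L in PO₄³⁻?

Li₃PO₄(s) ⇌ 3 Li⁺(aq) + PO₄³⁻(aq)
With PO₄³⁻ already at 0.31 mol/L and s small, take [PO₄³⁻] ≈ 0.31 mol/L and [Li⁺] = 3s.
Ksp = [Li⁺]^3[PO₄³⁻] = (3s)^3(0.31)
(3s)^3 = 4.7×10⁻⁹ / (0.31) = 1.5×10⁻⁸
s = 8.3×10⁻⁴ mol/L

8.3×10⁻⁴ M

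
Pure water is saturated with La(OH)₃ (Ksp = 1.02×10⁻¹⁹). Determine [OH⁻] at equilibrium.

La(OH)₃(s) ⇌ La³⁺(aq) + 3 OH⁻(aq)
If s mol/L of La(OH)₃ dissolves, [La³⁺] = s and [OH⁻] = 3s.
Ksp = [La³⁺][OH⁻]^3 = s · (3s)^3 = 27s^4 = 1.02×10⁻¹⁹
s = 7.84×10⁻⁶ M
[OH⁻] = 3s = 2.35×10⁻⁵ M

2.35×10⁻⁵ M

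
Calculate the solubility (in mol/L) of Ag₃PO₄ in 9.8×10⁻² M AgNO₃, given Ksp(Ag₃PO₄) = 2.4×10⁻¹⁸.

Ag₃PO₄(s) ⇌ 3 Ag⁺(aq) + PO₄³⁻(aq)
The solution already contains Ag⁺ at 9.8×10⁻² M. Let s be the molar solubility of Ag₃PO₄.
[Ag⁺] ≈ 9.8×10⁻² M (common ion dominates); [PO₄³⁻] = s.
Ksp = [Ag⁺]^3[PO₄³⁻] = (9.8×10⁻²)^3s
s = 2.4×10⁻¹⁸ / (9.8×10⁻²)^3 = 2.5×10⁻¹⁵
s = 2.5×10⁻¹⁵ M

2.5×10⁻¹⁵ M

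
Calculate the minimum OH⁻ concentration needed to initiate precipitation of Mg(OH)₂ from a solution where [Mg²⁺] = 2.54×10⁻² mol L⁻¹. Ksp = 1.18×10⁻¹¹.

Precipitation begins when Q = Ksp.
Mg(OH)₂(s) ⇌ Mg²⁺(aq) + 2 OH⁻(aq)
Ksp = [Mg²⁺][OH⁻]^2 = [OH⁻]^2(2.54×10⁻²)
[OH⁻]^2 = 1.18×10⁻¹¹ / (2.54×10⁻²) = 4.65×10⁻¹⁰
[OH⁻] = 2.16×10⁻⁵ mol L⁻¹

2.16×10⁻⁵ M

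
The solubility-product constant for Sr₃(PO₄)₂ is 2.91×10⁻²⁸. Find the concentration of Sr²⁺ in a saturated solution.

3.66×10⁻⁶ M

Sr₃(PO₄)₂(s) ⇌ 3 Sr²⁺(aq) + 2 PO₄³⁻(aq)
With molar solubility s: [Sr²⁺] = 3s, [PO₄³⁻] = 2s.
Ksp = [Sr²⁺]^3[PO₄³⁻]^2 = (3s)^3 · (2s)^2 = 108s^5 = 2.91×10⁻²⁸
s = 1.22×10⁻⁶ mol L⁻¹
[Sr²⁺] = 3s = 3.66×10⁻⁶ mol L⁻¹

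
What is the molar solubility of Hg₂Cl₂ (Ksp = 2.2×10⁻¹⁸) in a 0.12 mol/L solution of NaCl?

1.5×10⁻¹⁶ M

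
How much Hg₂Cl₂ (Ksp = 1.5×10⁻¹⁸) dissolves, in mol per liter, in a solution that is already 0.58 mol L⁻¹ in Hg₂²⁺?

Hg₂Cl₂(s) ⇌ Hg₂²⁺(aq) + 2 Cl⁻(aq)
With Hg₂²⁺ already at 0.58 mol L⁻¹ and s small, take [Hg₂²⁺] ≈ 0.58 mol L⁻¹ and [Cl⁻] = 2s.
Ksp = [Hg₂²⁺][Cl⁻]^2 = (0.58)(2s)^2
(2s)^2 = 1.5×10⁻¹⁸ / (0.58) = 2.6×10⁻¹⁸
s = 8.0×10⁻¹⁰ mol L⁻¹

8.0×10⁻¹⁰ M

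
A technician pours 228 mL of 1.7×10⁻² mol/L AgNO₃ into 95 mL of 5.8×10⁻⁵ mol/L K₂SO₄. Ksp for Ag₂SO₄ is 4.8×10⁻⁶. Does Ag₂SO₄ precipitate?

No

Total volume after mixing = 228 + 95 = 323 mL.
[Ag⁺] = (1.7×10⁻²)(228)/323 = 1.2×10⁻² mol/L
[SO₄²⁻] = (5.8×10⁻⁵)(95)/323 = 1.7×10⁻⁵ mol/L
Q = [Ag⁺]^2[SO₄²⁻] = 2.5×10⁻⁹
Q = 2.5×10⁻⁹ < Ksp = 4.8×10⁻⁶, so the solution is unsaturated and no precipitate forms.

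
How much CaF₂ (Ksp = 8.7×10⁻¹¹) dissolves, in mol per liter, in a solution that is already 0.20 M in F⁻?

CaF₂(s) ⇌ Ca²⁺(aq) + 2 F⁻(aq)
F⁻ is already present at 0.20 M. If s mol/L of CaF₂ dissolves, [Ca²⁺] = s while [F⁻] ≈ 0.20 M.
Ksp = [Ca²⁺][F⁻]^2 = s(0.20)^2
s = 8.7×10⁻¹¹ / (0.20)^2 = 2.2×10⁻⁹
s = 2.2×10⁻⁹ M

2.2×10⁻⁹ M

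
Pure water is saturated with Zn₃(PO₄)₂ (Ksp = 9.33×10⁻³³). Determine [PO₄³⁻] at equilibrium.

3.08×10⁻⁷ M

Zn₃(PO₄)₂(s) ⇌ 3 Zn²⁺(aq) + 2 PO₄³⁻(aq)
With molar solubility s: [Zn²⁺] = 3s, [PO₄³⁻] = 2s.
Ksp = [Zn²⁺]^3[PO₄³⁻]^2 = (3s)^3 · (2s)^2 = 108s^5 = 9.33×10⁻³³
s = 1.54×10⁻⁷ mol L⁻¹
[PO₄³⁻] = 2s = 3.08×10⁻⁷ mol L⁻¹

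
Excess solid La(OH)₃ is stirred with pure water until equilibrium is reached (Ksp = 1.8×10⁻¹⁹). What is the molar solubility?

La(OH)₃(s) ⇌ La³⁺(aq) + 3 OH⁻(aq)
For each mole of La(OH)₃ that dissolves per liter, [La³⁺] = s and [OH⁻] = 3s; let s denote this solubility.
Ksp = [La³⁺][OH⁻]^3 = s · (3s)^3 = 27s^4
27s^4 = 1.8×10⁻¹⁹  ⇒  s^4 = 6.7×10⁻²¹
s = 9.0×10⁻⁶ mol L⁻¹

9.0×10⁻⁶ M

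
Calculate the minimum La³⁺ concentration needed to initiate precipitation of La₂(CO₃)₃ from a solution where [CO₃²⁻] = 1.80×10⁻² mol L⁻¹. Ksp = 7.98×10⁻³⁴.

1.17×10⁻¹⁴ M

Precipitation begins when Q = Ksp.
La₂(CO₃)₃(s) ⇌ 2 La³⁺(aq) + 3 CO₃²⁻(aq)
Ksp = [La³⁺]^2[CO₃²⁻]^3 = [La³⁺]^2(1.80×10⁻²)^3
[La³⁺]^2 = 7.98×10⁻³⁴ / (1.80×10⁻²)^3 = 1.37×10⁻²⁸
[La³⁺] = 1.17×10⁻¹⁴ mol L⁻¹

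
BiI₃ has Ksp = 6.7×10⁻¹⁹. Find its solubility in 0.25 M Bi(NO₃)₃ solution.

4.6×10⁻⁷ M

BiI₃(s) ⇌ Bi³⁺(aq) + 3 I⁻(aq)
With Bi³⁺ already at 0.25 M and s small, take [Bi³⁺] ≈ 0.25 M and [I⁻] = 3s.
Ksp = [Bi³⁺][I⁻]^3 = (0.25)(3s)^3
(3s)^3 = 6.7×10⁻¹⁹ / (0.25) = 2.7×10⁻¹⁸
s = 4.6×10⁻⁷ M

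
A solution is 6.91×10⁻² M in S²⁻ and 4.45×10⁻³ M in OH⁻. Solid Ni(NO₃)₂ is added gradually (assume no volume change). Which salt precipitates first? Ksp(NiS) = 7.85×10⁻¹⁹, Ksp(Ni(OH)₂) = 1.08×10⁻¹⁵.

Precipitation begins when Q = Ksp.
For NiS: [Ni²⁺] = (Ksp/[S²⁻]) = 1.14×10⁻¹⁷ M
For Ni(OH)₂: [Ni²⁺] = (Ksp/[OH⁻]^2) = 5.45×10⁻¹¹ M
Since NiS needs less Ni²⁺ to reach saturation, it precipitates first.

NiS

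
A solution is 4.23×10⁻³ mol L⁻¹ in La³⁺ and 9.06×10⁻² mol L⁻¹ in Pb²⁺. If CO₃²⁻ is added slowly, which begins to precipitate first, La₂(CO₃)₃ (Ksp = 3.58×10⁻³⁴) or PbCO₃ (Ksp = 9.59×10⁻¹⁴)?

PbCO₃

A salt starts to precipitate once the ion product Q reaches its Ksp.
For La₂(CO₃)₃: [CO₃²⁻] = (Ksp/[La³⁺]^2)^(1/3) = 2.71×10⁻¹⁰ mol L⁻¹
For PbCO₃: [CO₃²⁻] = (Ksp/[Pb²⁺]) = 1.06×10⁻¹² mol L⁻¹
The smaller threshold [CO₃²⁻] is reached first, so PbCO₃ precipitates first.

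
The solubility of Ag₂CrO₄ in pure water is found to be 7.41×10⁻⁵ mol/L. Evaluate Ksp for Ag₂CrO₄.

Ksp = 1.63×10⁻¹²

Ag₂CrO₄(s) ⇌ 2 Ag⁺(aq) + CrO₄²⁻(aq)
For each mole of Ag₂CrO₄ that dissolves per liter, [Ag⁺] = 2s and [CrO₄²⁻] = s; let s denote this solubility.
Ksp = [Ag⁺]^2[CrO₄²⁻] = (2s)^2 · s = 4s^3
Ksp = 4 × (7.41×10⁻⁵)^3 = 1.63×10⁻¹²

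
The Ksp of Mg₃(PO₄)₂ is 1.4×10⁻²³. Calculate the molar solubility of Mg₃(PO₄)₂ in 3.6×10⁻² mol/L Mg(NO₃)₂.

Mg₃(PO₄)₂(s) ⇌ 3 Mg²⁺(aq) + 2 PO₄³⁻(aq)
The solution already contains Mg²⁺ at 3.6×10⁻² mol/L. Let s be the molar solubility of Mg₃(PO₄)₂.
[Mg²⁺] ≈ 3.6×10⁻² mol/L (common ion dominates); [PO₄³⁻] = 2s.
Ksp = [Mg²⁺]^3[PO₄³⁻]^2 = (3.6×10⁻²)^3(2s)^2
(2s)^2 = 1.4×10⁻²³ / (3.6×10⁻²)^3 = 3.0×10⁻¹⁹
s = 2.7×10⁻¹⁰ mol/L

2.7×10⁻¹⁰ M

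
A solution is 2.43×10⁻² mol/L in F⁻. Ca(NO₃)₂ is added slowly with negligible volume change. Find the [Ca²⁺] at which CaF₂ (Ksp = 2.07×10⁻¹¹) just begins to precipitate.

3.51×10⁻⁸ M

Each salt precipitates once Q = Ksp for that salt.
CaF₂(s) ⇌ Ca²⁺(aq) + 2 F⁻(aq)
Ksp = [Ca²⁺][F⁻]^2 = [Ca²⁺](2.43×10⁻²)^2
[Ca²⁺] = 2.07×10⁻¹¹ / (2.43×10⁻²)^2 = 3.51×10⁻⁸
[Ca²⁺] = 3.51×10⁻⁸ mol/L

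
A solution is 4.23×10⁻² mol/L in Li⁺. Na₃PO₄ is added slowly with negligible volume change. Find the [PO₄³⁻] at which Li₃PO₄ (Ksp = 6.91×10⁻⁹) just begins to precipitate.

Precipitation of each salt begins when its ion product equals Ksp.
Li₃PO₄(s) ⇌ 3 Li⁺(aq) + PO₄³⁻(aq)
Ksp = [Li⁺]^3[PO₄³⁻] = [PO₄³⁻](4.23×10⁻²)^3
[PO₄³⁻] = 6.91×10⁻⁹ / (4.23×10⁻²)^3 = 9.13×10⁻⁵
[PO₄³⁻] = 9.13×10⁻⁵ mol/L

9.13×10⁻⁵ M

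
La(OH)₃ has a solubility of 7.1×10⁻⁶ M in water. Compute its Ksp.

La(OH)₃(s) ⇌ La³⁺(aq) + 3 OH⁻(aq)
If s mol/L of La(OH)₃ dissolves, [La³⁺] = s and [OH⁻] = 3s.
Ksp = [La³⁺][OH⁻]^3 = s · (3s)^3 = 27s^4
Ksp = 27 × (7.1×10⁻⁶)^4 = 6.9×10⁻²⁰

Ksp = 6.9×10⁻²⁰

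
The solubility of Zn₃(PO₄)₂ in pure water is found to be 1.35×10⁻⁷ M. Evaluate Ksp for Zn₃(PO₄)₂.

Zn₃(PO₄)₂(s) ⇌ 3 Zn²⁺(aq) + 2 PO₄³⁻(aq)
Call the molar solubility s, so that [Zn²⁺] = 3s and [PO₄³⁻] = 2s.
Ksp = [Zn²⁺]^3[PO₄³⁻]^2 = (3s)^3 · (2s)^2 = 108s^5
Ksp = 108 × (1.35×10⁻⁷)^5 = 4.84×10⁻³³

Ksp = 4.84×10⁻³³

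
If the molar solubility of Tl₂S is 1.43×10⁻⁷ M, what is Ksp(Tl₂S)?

Ksp = 1.17×10⁻²⁰

Tl₂S(s) ⇌ 2 Tl⁺(aq) + S²⁻(aq)
Call the molar solubility s, so that [Tl⁺] = 2s and [S²⁻] = s.
Ksp = [Tl⁺]^2[S²⁻] = (2s)^2 · s = 4s^3
Ksp = 4 × (1.43×10⁻⁷)^3 = 1.17×10⁻²⁰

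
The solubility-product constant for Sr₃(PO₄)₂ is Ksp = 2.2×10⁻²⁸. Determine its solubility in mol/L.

1.2×10⁻⁶ M

Sr₃(PO₄)₂(s) ⇌ 3 Sr²⁺(aq) + 2 PO₄³⁻(aq)
For each mole of Sr₃(PO₄)₂ that dissolves per liter, [Sr²⁺] = 3s and [PO₄³⁻] = 2s; let s denote this solubility.
Ksp = [Sr²⁺]^3[PO₄³⁻]^2 = (3s)^3 · (2s)^2 = 108s^5
108s^5 = 2.2×10⁻²⁸  ⇒  s^5 = 2.0×10⁻³⁰
s = 1.2×10⁻⁶ mol/L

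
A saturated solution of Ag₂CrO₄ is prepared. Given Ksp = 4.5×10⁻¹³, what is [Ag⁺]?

9.7×10⁻⁵ M

Ag₂CrO₄(s) ⇌ 2 Ag⁺(aq) + CrO₄²⁻(aq)
With molar solubility s: [Ag⁺] = 2s, [CrO₄²⁻] = s.
Ksp = [Ag⁺]^2[CrO₄²⁻] = (2s)^2 · s = 4s^3 = 4.5×10⁻¹³
s = 4.8×10⁻⁵ M
[Ag⁺] = 2s = 9.7×10⁻⁵ M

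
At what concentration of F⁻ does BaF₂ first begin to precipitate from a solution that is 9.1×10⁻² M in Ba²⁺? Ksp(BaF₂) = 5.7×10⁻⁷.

The threshold for precipitation is Q = Ksp.
BaF₂(s) ⇌ Ba²⁺(aq) + 2 F⁻(aq)
Ksp = [Ba²⁺][F⁻]^2 = [F⁻]^2(9.1×10⁻²)
[F⁻]^2 = 5.7×10⁻⁷ / (9.1×10⁻²) = 6.3×10⁻⁶
[F⁻] = 2.5×10⁻³ M

2.5×10⁻³ M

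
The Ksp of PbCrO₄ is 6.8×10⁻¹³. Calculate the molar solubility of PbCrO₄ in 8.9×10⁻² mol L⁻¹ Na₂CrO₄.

PbCrO₄(s) ⇌ Pb²⁺(aq) + CrO₄²⁻(aq)
Let s be the solubility of PbCrO₄ here. The common ion gives [CrO₄²⁻] ≈ 8.9×10⁻² mol L⁻¹, and [Pb²⁺] = s.
Ksp = [Pb²⁺][CrO₄²⁻] = s(8.9×10⁻²)
s = 6.8×10⁻¹³ / (8.9×10⁻²) = 7.6×10⁻¹²
s = 7.6×10⁻¹² mol L⁻¹

7.6×10⁻¹² M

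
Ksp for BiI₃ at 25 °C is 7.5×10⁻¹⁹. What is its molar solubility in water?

1.3×10⁻⁵ M

BiI₃(s) ⇌ Bi³⁺(aq) + 3 I⁻(aq)
Let s be the molar solubility. Then [Bi³⁺] = s and [I⁻] = 3s.
Ksp = [Bi³⁺][I⁻]^3 = s · (3s)^3 = 27s^4
27s^4 = 7.5×10⁻¹⁹  ⇒  s^4 = 2.8×10⁻²⁰
Taking the 4th root, s = 1.3×10⁻⁵ M.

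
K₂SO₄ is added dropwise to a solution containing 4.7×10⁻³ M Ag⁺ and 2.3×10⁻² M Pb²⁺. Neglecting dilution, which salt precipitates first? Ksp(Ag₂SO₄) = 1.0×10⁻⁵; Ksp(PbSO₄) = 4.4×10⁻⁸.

The threshold for precipitation is Q = Ksp.
For Ag₂SO₄: [SO₄²⁻] = (Ksp/[Ag⁺]^2) = 0.45 M
For PbSO₄: [SO₄²⁻] = (Ksp/[Pb²⁺]) = 1.9×10⁻⁶ M
PbSO₄ requires the lower [SO₄²⁻], so it precipitates first.

PbSO₄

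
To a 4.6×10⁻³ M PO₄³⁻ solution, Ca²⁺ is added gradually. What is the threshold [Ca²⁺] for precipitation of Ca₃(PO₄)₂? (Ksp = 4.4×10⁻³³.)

5.9×10⁻¹⁰ M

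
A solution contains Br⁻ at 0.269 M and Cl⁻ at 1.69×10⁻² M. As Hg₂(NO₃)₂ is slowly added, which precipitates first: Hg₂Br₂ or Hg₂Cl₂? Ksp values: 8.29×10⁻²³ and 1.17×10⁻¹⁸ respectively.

Each salt precipitates once Q = Ksp for that salt.
For Hg₂Br₂: [Hg₂²⁺] = (Ksp/[Br⁻]^2) = 1.15×10⁻²¹ M
For Hg₂Cl₂: [Hg₂²⁺] = (Ksp/[Cl⁻]^2) = 4.10×10⁻¹⁵ M
Hg₂Br₂ requires the lower [Hg₂²⁺], so it precipitates first.

Hg₂Br₂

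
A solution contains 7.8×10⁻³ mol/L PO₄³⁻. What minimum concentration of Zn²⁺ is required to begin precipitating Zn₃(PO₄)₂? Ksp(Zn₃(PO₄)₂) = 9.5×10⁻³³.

5.4×10⁻¹⁰ M

Precipitation begins when Q = Ksp.
Zn₃(PO₄)₂(s) ⇌ 3 Zn²⁺(aq) + 2 PO₄³⁻(aq)
Ksp = [Zn²⁺]^3[PO₄³⁻]^2 = [Zn²⁺]^3(7.8×10⁻³)^2
[Zn²⁺]^3 = 9.5×10⁻³³ / (7.8×10⁻³)^2 = 1.6×10⁻²⁸
[Zn²⁺] = 5.4×10⁻¹⁰ mol/L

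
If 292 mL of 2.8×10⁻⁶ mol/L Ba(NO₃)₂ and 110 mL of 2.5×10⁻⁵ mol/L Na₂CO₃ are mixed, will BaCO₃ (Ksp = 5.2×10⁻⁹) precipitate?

The combined volume is 402 mL.
[Ba²⁺] = (2.8×10⁻⁶)(292)/402 = 2.0×10⁻⁶ mol/L
[CO₃²⁻] = (2.5×10⁻⁵)(110)/402 = 6.8×10⁻⁶ mol/L
Q = [Ba²⁺][CO₃²⁻] = 1.4×10⁻¹¹
Q < Ksp (1.4×10⁻¹¹ vs 5.2×10⁻⁹); the solution remains unsaturated and no precipitate forms.

No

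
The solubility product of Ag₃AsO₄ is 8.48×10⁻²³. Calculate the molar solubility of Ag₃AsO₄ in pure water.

1.33×10⁻⁶ M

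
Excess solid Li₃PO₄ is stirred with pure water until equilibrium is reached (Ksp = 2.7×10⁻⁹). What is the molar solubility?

Li₃PO₄(s) ⇌ 3 Li⁺(aq) + PO₄³⁻(aq)
If s mol/L of Li₃PO₄ dissolves, [Li⁺] = 3s and [PO₄³⁻] = s.
Ksp = [Li⁺]^3[PO₄³⁻] = (3s)^3 · s = 27s^4
27s^4 = 2.7×10⁻⁹  ⇒  s^4 = 1.0×10⁻¹⁰
s = (1.0×10⁻¹⁰)^(1/4) = 3.2×10⁻³ mol/L

3.2×10⁻³ M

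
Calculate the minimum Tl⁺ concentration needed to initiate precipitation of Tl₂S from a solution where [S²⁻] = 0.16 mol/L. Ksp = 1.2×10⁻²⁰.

Precipitation begins when Q = Ksp.
Tl₂S(s) ⇌ 2 Tl⁺(aq) + S²⁻(aq)
Ksp = [Tl⁺]^2[S²⁻] = [Tl⁺]^2(0.16)
[Tl⁺]^2 = 1.2×10⁻²⁰ / (0.16) = 7.5×10⁻²⁰
[Tl⁺] = 2.7×10⁻¹⁰ mol/L

2.7×10⁻¹⁰ M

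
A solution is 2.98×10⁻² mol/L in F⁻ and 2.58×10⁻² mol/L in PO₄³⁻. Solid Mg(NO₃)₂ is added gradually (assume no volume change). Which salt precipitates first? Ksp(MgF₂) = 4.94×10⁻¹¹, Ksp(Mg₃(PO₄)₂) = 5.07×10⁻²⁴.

Precipitation of each salt begins when its ion product equals Ksp.
For MgF₂: [Mg²⁺] = (Ksp/[F⁻]^2) = 5.56×10⁻⁸ mol/L
For Mg₃(PO₄)₂: [Mg²⁺] = (Ksp/[PO₄³⁻]^2)^(1/3) = 1.97×10⁻⁷ mol/L
Since MgF₂ needs less Mg²⁺ to reach saturation, it precipitates first.

MgF₂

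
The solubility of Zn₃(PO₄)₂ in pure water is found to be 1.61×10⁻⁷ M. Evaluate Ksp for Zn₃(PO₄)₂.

Ksp = 1.17×10⁻³²

Zn₃(PO₄)₂(s) ⇌ 3 Zn²⁺(aq) + 2 PO₄³⁻(aq)
Let s be the molar solubility. Then [Zn²⁺] = 3s and [PO₄³⁻] = 2s.
Ksp = [Zn²⁺]^3[PO₄³⁻]^2 = (3s)^3 · (2s)^2 = 108s^5
Ksp = 108 × (1.61×10⁻⁷)^5 = 1.17×10⁻³²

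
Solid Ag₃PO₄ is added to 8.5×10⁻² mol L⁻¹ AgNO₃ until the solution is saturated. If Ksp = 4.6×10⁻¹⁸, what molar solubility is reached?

7.5×10⁻¹⁵ M

Ag₃PO₄(s) ⇌ 3 Ag⁺(aq) + PO₄³⁻(aq)
Let s be the solubility of Ag₃PO₄ here. The common ion gives [Ag⁺] ≈ 8.5×10⁻² mol L⁻¹, and [PO₄³⁻] = s.
Ksp = [Ag⁺]^3[PO₄³⁻] = (8.5×10⁻²)^3s
s = 4.6×10⁻¹⁸ / (8.5×10⁻²)^3 = 7.5×10⁻¹⁵
s = 7.5×10⁻¹⁵ mol L⁻¹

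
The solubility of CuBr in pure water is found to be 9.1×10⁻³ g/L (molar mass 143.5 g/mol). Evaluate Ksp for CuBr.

Ksp = 4.0×10⁻⁹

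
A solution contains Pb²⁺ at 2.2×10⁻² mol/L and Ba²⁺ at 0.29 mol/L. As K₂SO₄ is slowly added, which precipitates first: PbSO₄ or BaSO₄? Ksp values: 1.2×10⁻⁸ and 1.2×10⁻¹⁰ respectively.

Precipitation begins when Q = Ksp.
For PbSO₄: [SO₄²⁻] = (Ksp/[Pb²⁺]) = 5.5×10⁻⁷ mol/L
For BaSO₄: [SO₄²⁻] = (Ksp/[Ba²⁺]) = 4.1×10⁻¹⁰ mol/L
The smaller threshold [SO₄²⁻] is reached first, so BaSO₄ precipitates first.

BaSO₄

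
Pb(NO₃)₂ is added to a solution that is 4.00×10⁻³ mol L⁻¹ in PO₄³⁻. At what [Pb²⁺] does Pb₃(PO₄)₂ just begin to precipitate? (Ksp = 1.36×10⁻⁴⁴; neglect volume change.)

Precipitation begins when Q = Ksp.
Pb₃(PO₄)₂(s) ⇌ 3 Pb²⁺(aq) + 2 PO₄³⁻(aq)
Ksp = [Pb²⁺]^3[PO₄³⁻]^2 = [Pb²⁺]^3(4.00×10⁻³)^2
[Pb²⁺]^3 = 1.36×10⁻⁴⁴ / (4.00×10⁻³)^2 = 8.50×10⁻⁴⁰
[Pb²⁺] = 9.47×10⁻¹⁴ mol L⁻¹

9.47×10⁻¹⁴ M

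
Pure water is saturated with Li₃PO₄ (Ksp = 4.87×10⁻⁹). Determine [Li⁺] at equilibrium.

Li₃PO₄(s) ⇌ 3 Li⁺(aq) + PO₄³⁻(aq)
Call the molar solubility s, so that [Li⁺] = 3s and [PO₄³⁻] = s.
Ksp = [Li⁺]^3[PO₄³⁻] = (3s)^3 · s = 27s^4 = 4.87×10⁻⁹
s = 3.66×10⁻³ mol L⁻¹
[Li⁺] = 3s = 1.10×10⁻² mol L⁻¹

1.10×10⁻² M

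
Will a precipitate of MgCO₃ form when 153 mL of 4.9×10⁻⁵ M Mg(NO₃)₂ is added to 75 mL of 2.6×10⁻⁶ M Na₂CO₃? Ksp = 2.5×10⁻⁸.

No

The combined volume is 228 mL.
[Mg²⁺] = (4.9×10⁻⁵)(153)/228 = 3.3×10⁻⁵ M
[CO₃²⁻] = (2.6×10⁻⁶)(75)/228 = 8.6×10⁻⁷ M
Q = [Mg²⁺][CO₃²⁻] = 2.8×10⁻¹¹
Q < Ksp (2.8×10⁻¹¹ vs 2.5×10⁻⁸); the solution remains unsaturated and no precipitate forms.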